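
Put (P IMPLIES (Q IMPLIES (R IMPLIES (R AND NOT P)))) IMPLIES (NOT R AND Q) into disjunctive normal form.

(P AND Q AND R) OR (NOT R AND Q)

(P IMPLIES (Q IMPLIES (R IMPLIES (R AND NOT P)))) IMPLIES (NOT R AND Q)
≡ NOT (P IMPLIES (Q IMPLIES (R IMPLIES (R AND NOT P)))) OR (NOT R AND Q)
≡ NOT (NOT P OR (Q IMPLIES (R IMPLIES (R AND NOT P)))) OR (NOT R AND Q)
≡ NOT (NOT P OR NOT Q OR (R IMPLIES (R AND NOT P))) OR (NOT R AND Q)
≡ NOT (NOT P OR NOT Q OR NOT R OR (R AND NOT P)) OR (NOT R AND Q)
≡ (NOT NOT P AND NOT NOT Q AND NOT NOT R AND NOT (R AND NOT P)) OR (NOT R AND Q)
≡ (P AND NOT NOT Q AND NOT NOT R AND NOT (R AND NOT P)) OR (NOT R AND Q)
≡ (P AND Q AND NOT NOT R AND NOT (R AND NOT P)) OR (NOT R AND Q)
≡ (P AND Q AND R AND NOT (R AND NOT P)) OR (NOT R AND Q)
≡ (P AND Q AND R AND (NOT R OR NOT NOT P)) OR (NOT R AND Q)
≡ (P AND Q AND R AND (NOT R OR P)) OR (NOT R AND Q)
≡ (P AND Q AND R AND NOT R) OR (P AND Q AND R AND P) OR (NOT R AND Q)
≡ (P AND Q AND R) OR (NOT R AND Q)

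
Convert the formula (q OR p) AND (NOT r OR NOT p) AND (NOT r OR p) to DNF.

(q OR p) AND (NOT r OR NOT p) AND (NOT r OR p)
⇔ (q AND NOT r AND NOT r) OR (q AND NOT r AND p) OR (q AND NOT p AND NOT r) OR (q AND NOT p AND p) OR (p AND NOT r AND NOT r) OR (p AND NOT r AND p) OR (p AND NOT p AND NOT r) OR (p AND NOT p AND p)   [distribute AND over OR]
⇔ (q AND NOT r) OR (p AND NOT r)   [simplify]

(q AND NOT r) OR (p AND NOT r)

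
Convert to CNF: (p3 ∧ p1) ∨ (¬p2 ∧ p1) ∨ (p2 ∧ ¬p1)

(p3 ∧ p1) ∨ (¬p2 ∧ p1) ∨ (p2 ∧ ¬p1)
≡ (p3 ∨ ¬p2 ∨ p2) ∧ (p3 ∨ ¬p2 ∨ ¬p1) ∧ (p3 ∨ p1 ∨ p2) ∧ (p3 ∨ p1 ∨ ¬p1) ∧ (p1 ∨ ¬p2 ∨ p2) ∧ (p1 ∨ ¬p2 ∨ ¬p1) ∧ (p1 ∨ p1 ∨ p2) ∧ (p1 ∨ p1 ∨ ¬p1)   [distribute ∨ over ∧]
≡ (p3 ∨ ¬p2 ∨ ¬p1) ∧ (p1 ∨ p2)   [simplify]

(p3 ∨ ¬p2 ∨ ¬p1) ∧ (p1 ∨ p2)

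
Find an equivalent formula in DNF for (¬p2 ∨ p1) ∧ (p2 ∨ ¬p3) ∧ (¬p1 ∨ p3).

(¬p2 ∨ p1) ∧ (p2 ∨ ¬p3) ∧ (¬p1 ∨ p3)
= (¬p2 ∧ p2 ∧ ¬p1) ∨ (¬p2 ∧ p2 ∧ p3) ∨ (¬p2 ∧ ¬p3 ∧ ¬p1) ∨ (¬p2 ∧ ¬p3 ∧ p3) ∨ (p1 ∧ p2 ∧ ¬p1) ∨ (p1 ∧ p2 ∧ p3) ∨ (p1 ∧ ¬p3 ∧ ¬p1) ∨ (p1 ∧ ¬p3 ∧ p3)   [distribute ∧ over ∨]
= (¬p2 ∧ ¬p3 ∧ ¬p1) ∨ (p1 ∧ p2 ∧ p3)   [simplify]

(¬p2 ∧ ¬p3 ∧ ¬p1) ∨ (p1 ∧ p2 ∧ p3)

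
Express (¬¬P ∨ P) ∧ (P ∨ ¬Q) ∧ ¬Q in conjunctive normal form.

(¬¬P ∨ P) ∧ (P ∨ ¬Q) ∧ ¬Q
= (P ∨ P) ∧ (P ∨ ¬Q) ∧ ¬Q   (double negation)
= P ∧ ¬Q   (simplify)

P ∧ ¬Q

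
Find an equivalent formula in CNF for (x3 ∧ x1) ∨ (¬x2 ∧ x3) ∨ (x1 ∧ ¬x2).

(x3 ∨ ¬x2) ∧ (x3 ∨ x1) ∧ (x1 ∨ ¬x2)

(x3 ∧ x1) ∨ (¬x2 ∧ x3) ∨ (x1 ∧ ¬x2)
= (x3 ∨ ¬x2 ∨ x1) ∧ (x3 ∨ ¬x2 ∨ ¬x2) ∧ (x3 ∨ x3 ∨ x1) ∧ (x3 ∨ x3 ∨ ¬x2) ∧ (x1 ∨ ¬x2 ∨ x1) ∧ (x1 ∨ ¬x2 ∨ ¬x2) ∧ (x1 ∨ x3 ∨ x1) ∧ (x1 ∨ x3 ∨ ¬x2)
= (x3 ∨ ¬x2) ∧ (x3 ∨ x1) ∧ (x1 ∨ ¬x2)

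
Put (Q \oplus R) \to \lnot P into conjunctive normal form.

(\lnot Q \lor R \lor \lnot P) \land (\lnot R \lor Q \lor \lnot P)

(Q \oplus R) \to \lnot P
⇔ \lnot (Q \oplus R) \lor \lnot P   — eliminate \to
⇔ \lnot ((Q \lor R) \land \lnot (Q \land R)) \lor \lnot P   — expand \oplus
⇔ \lnot (Q \lor R) \lor \lnot \lnot (Q \land R) \lor \lnot P   — De Morgan
⇔ (\lnot Q \land \lnot R) \lor \lnot \lnot (Q \land R) \lor \lnot P   — De Morgan
⇔ (\lnot Q \land \lnot R) \lor (Q \land R) \lor \lnot P   — double negation
⇔ (\lnot Q \lor Q \lor \lnot P) \land (\lnot Q \lor R \lor \lnot P) \land (\lnot R \lor Q \lor \lnot P) \land (\lnot R \lor R \lor \lnot P)   — distribute \lor over \land
⇔ (\lnot Q \lor R \lor \lnot P) \land (\lnot R \lor Q \lor \lnot P)   — simplify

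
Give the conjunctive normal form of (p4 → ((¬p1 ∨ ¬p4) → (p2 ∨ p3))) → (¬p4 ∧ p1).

(p4 → ((¬p1 ∨ ¬p4) → (p2 ∨ p3))) → (¬p4 ∧ p1)
≡ ¬(p4 → ((¬p1 ∨ ¬p4) → (p2 ∨ p3))) ∨ (¬p4 ∧ p1)
≡ ¬(¬p4 ∨ ((¬p1 ∨ ¬p4) → (p2 ∨ p3))) ∨ (¬p4 ∧ p1)
≡ ¬(¬p4 ∨ ¬(¬p1 ∨ ¬p4) ∨ p2 ∨ p3) ∨ (¬p4 ∧ p1)
≡ (¬¬p4 ∧ ¬¬(¬p1 ∨ ¬p4) ∧ ¬p2 ∧ ¬p3) ∨ (¬p4 ∧ p1)
≡ (p4 ∧ ¬¬(¬p1 ∨ ¬p4) ∧ ¬p2 ∧ ¬p3) ∨ (¬p4 ∧ p1)
≡ (p4 ∧ (¬p1 ∨ ¬p4) ∧ ¬p2 ∧ ¬p3) ∨ (¬p4 ∧ p1)
≡ (p4 ∨ ¬p4) ∧ (p4 ∨ p1) ∧ (¬p1 ∨ ¬p4 ∨ ¬p4) ∧ (¬p1 ∨ ¬p4 ∨ p1) ∧ (¬p2 ∨ ¬p4) ∧ (¬p2 ∨ p1) ∧ (¬p3 ∨ ¬p4) ∧ (¬p3 ∨ p1)
≡ (p4 ∨ p1) ∧ (¬p1 ∨ ¬p4) ∧ (¬p2 ∨ ¬p4) ∧ (¬p2 ∨ p1) ∧ (¬p3 ∨ ¬p4) ∧ (¬p3 ∨ p1)

(p4 ∨ p1) ∧ (¬p1 ∨ ¬p4) ∧ (¬p2 ∨ ¬p4) ∧ (¬p2 ∨ p1) ∧ (¬p3 ∨ ¬p4) ∧ (¬p3 ∨ p1)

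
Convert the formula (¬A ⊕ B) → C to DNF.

(A ∧ ¬B) ∨ (B ∧ ¬A) ∨ C

(¬A ⊕ B) → C
≡ ¬(¬A ⊕ B) ∨ C   [eliminate →]
≡ ¬((¬A ∧ ¬B) ∨ (¬¬A ∧ B)) ∨ C   [expand ⊕]
≡ (¬(¬A ∧ ¬B) ∧ ¬(¬¬A ∧ B)) ∨ C   [De Morgan]
≡ ((¬¬A ∨ ¬¬B) ∧ ¬(¬¬A ∧ B)) ∨ C   [De Morgan]
≡ ((A ∨ ¬¬B) ∧ ¬(¬¬A ∧ B)) ∨ C   [double negation]
≡ ((A ∨ B) ∧ ¬(¬¬A ∧ B)) ∨ C   [double negation]
≡ ((A ∨ B) ∧ (¬¬¬A ∨ ¬B)) ∨ C   [De Morgan]
≡ ((A ∨ B) ∧ (¬A ∨ ¬B)) ∨ C   [double negation]
≡ (A ∧ ¬A) ∨ (A ∧ ¬B) ∨ (B ∧ ¬A) ∨ (B ∧ ¬B) ∨ C   [distribute ∧ over ∨]
≡ (A ∧ ¬B) ∨ (B ∧ ¬A) ∨ C   [simplify]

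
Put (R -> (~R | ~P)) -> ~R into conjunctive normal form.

(R -> (~R | ~P)) -> ~R
= ~(R -> (~R | ~P)) | ~R   [eliminate ->]
= ~(~R | ~R | ~P) | ~R   [eliminate ->]
= (~~R & ~~R & ~~P) | ~R   [De Morgan]
= (R & ~~R & ~~P) | ~R   [double negation]
= (R & R & ~~P) | ~R   [double negation]
= (R & R & P) | ~R   [double negation]
= (R | ~R) & (R | ~R) & (P | ~R)   [distribute | over &]
= P | ~R   [simplify]

P | ~R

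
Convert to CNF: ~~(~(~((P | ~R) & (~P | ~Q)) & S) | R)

~P | ~Q | ~S | R

~~(~(~((P | ~R) & (~P | ~Q)) & S) | R)
⇔ ~(~((P | ~R) & (~P | ~Q)) & S) | R
⇔ ~~((P | ~R) & (~P | ~Q)) | ~S | R
⇔ ((P | ~R) & (~P | ~Q)) | ~S | R
⇔ (P | ~R | ~S | R) & (~P | ~Q | ~S | R)
⇔ ~P | ~Q | ~S | R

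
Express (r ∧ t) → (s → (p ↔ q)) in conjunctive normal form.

(r ∧ t) → (s → (p ↔ q))
⇔ ¬(r ∧ t) ∨ (s → (p ↔ q))   — eliminate →
⇔ ¬(r ∧ t) ∨ ¬s ∨ (p ↔ q)   — eliminate →
⇔ ¬(r ∧ t) ∨ ¬s ∨ ((p → q) ∧ (q → p))   — eliminate ↔
⇔ ¬(r ∧ t) ∨ ¬s ∨ ((¬p ∨ q) ∧ (q → p))   — eliminate →
⇔ ¬(r ∧ t) ∨ ¬s ∨ ((¬p ∨ q) ∧ (¬q ∨ p))   — eliminate →
⇔ ¬r ∨ ¬t ∨ ¬s ∨ ((¬p ∨ q) ∧ (¬q ∨ p))   — De Morgan
⇔ (¬r ∨ ¬t ∨ ¬s ∨ ¬p ∨ q) ∧ (¬r ∨ ¬t ∨ ¬s ∨ ¬q ∨ p)   — distribute ∨ over ∧

(¬r ∨ ¬t ∨ ¬s ∨ ¬p ∨ q) ∧ (¬r ∨ ¬t ∨ ¬s ∨ ¬q ∨ p)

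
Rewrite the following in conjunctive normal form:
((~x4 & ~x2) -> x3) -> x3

((~x4 & ~x2) -> x3) -> x3
⇔ ~((~x4 & ~x2) -> x3) | x3   [eliminate ->]
⇔ ~(~(~x4 & ~x2) | x3) | x3   [eliminate ->]
⇔ (~~(~x4 & ~x2) & ~x3) | x3   [De Morgan]
⇔ (~x4 & ~x2 & ~x3) | x3   [double negation]
⇔ (~x4 | x3) & (~x2 | x3) & (~x3 | x3)   [distribute | over &]
⇔ (~x4 | x3) & (~x2 | x3)   [simplify]

(~x4 | x3) & (~x2 | x3)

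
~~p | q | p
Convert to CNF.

~~p | q | p
= p | q | p
= p | q

p | q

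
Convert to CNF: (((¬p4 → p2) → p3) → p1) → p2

(((¬p4 → p2) → p3) → p1) → p2
= ¬(((¬p4 → p2) → p3) → p1) ∨ p2   (eliminate →)
= ¬(¬((¬p4 → p2) → p3) ∨ p1) ∨ p2   (eliminate →)
= ¬(¬(¬(¬p4 → p2) ∨ p3) ∨ p1) ∨ p2   (eliminate →)
= ¬(¬(¬(¬¬p4 ∨ p2) ∨ p3) ∨ p1) ∨ p2   (eliminate →)
= (¬¬(¬(¬¬p4 ∨ p2) ∨ p3) ∧ ¬p1) ∨ p2   (De Morgan)
= ((¬(¬¬p4 ∨ p2) ∨ p3) ∧ ¬p1) ∨ p2   (double negation)
= (((¬¬¬p4 ∧ ¬p2) ∨ p3) ∧ ¬p1) ∨ p2   (De Morgan)
= (((¬p4 ∧ ¬p2) ∨ p3) ∧ ¬p1) ∨ p2   (double negation)
= (¬p4 ∨ p3 ∨ p2) ∧ (¬p2 ∨ p3 ∨ p2) ∧ (¬p1 ∨ p2)   (distribute ∨ over ∧)
= (¬p4 ∨ p3 ∨ p2) ∧ (¬p1 ∨ p2)   (simplify)

(¬p4 ∨ p3 ∨ p2) ∧ (¬p1 ∨ p2)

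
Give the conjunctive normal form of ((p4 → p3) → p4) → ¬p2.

¬p4 ∨ ¬p2

((p4 → p3) → p4) → ¬p2
⇔ ¬((p4 → p3) → p4) ∨ ¬p2   [eliminate →]
⇔ ¬(¬(p4 → p3) ∨ p4) ∨ ¬p2   [eliminate →]
⇔ ¬(¬(¬p4 ∨ p3) ∨ p4) ∨ ¬p2   [eliminate →]
⇔ ¬¬(¬p4 ∨ p3) ∧ ¬p4 ∨ ¬p2   [De Morgan]
⇔ (¬p4 ∨ p3) ∧ ¬p4 ∨ ¬p2   [double negation]
⇔ (¬p4 ∨ p3 ∨ ¬p2) ∧ (¬p4 ∨ ¬p2)   [distribute ∨ over ∧]
⇔ ¬p4 ∨ ¬p2   [simplify]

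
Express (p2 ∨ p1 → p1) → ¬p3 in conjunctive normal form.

(p2 ∨ p1 ∨ ¬p3) ∧ (¬p1 ∨ ¬p3)

(p2 ∨ p1 → p1) → ¬p3
= ¬(p2 ∨ p1 → p1) ∨ ¬p3   [eliminate →]
= ¬(¬(p2 ∨ p1) ∨ p1) ∨ ¬p3   [eliminate →]
= ¬¬(p2 ∨ p1) ∧ ¬p1 ∨ ¬p3   [De Morgan]
= (p2 ∨ p1) ∧ ¬p1 ∨ ¬p3   [double negation]
= (p2 ∨ p1 ∨ ¬p3) ∧ (¬p1 ∨ ¬p3)   [distribute ∨ over ∧]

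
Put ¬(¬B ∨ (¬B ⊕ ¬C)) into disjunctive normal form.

B ∧ C

¬(¬B ∨ (¬B ⊕ ¬C))
⇔ ¬(¬B ∨ (¬B ∧ ¬¬C) ∨ (¬¬B ∧ ¬C))
⇔ ¬¬B ∧ ¬(¬B ∧ ¬¬C) ∧ ¬(¬¬B ∧ ¬C)
⇔ B ∧ ¬(¬B ∧ ¬¬C) ∧ ¬(¬¬B ∧ ¬C)
⇔ B ∧ (¬¬B ∨ ¬¬¬C) ∧ ¬(¬¬B ∧ ¬C)
⇔ B ∧ (B ∨ ¬¬¬C) ∧ ¬(¬¬B ∧ ¬C)
⇔ B ∧ (B ∨ ¬C) ∧ ¬(¬¬B ∧ ¬C)
⇔ B ∧ (B ∨ ¬C) ∧ (¬¬¬B ∨ ¬¬C)
⇔ B ∧ (B ∨ ¬C) ∧ (¬B ∨ ¬¬C)
⇔ B ∧ (B ∨ ¬C) ∧ (¬B ∨ C)
⇔ (B ∧ B ∧ ¬B) ∨ (B ∧ B ∧ C) ∨ (B ∧ ¬C ∧ ¬B) ∨ (B ∧ ¬C ∧ C)
⇔ B ∧ C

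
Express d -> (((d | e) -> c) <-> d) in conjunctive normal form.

d -> (((d | e) -> c) <-> d)
= ~d | (((d | e) -> c) <-> d)   — eliminate ->
= ~d | ((((d | e) -> c) -> d) & (d -> ((d | e) -> c)))   — eliminate <->
= ~d | ((~((d | e) -> c) | d) & (d -> ((d | e) -> c)))   — eliminate ->
= ~d | ((~(~(d | e) | c) | d) & (d -> ((d | e) -> c)))   — eliminate ->
= ~d | ((~(~(d | e) | c) | d) & (~d | ((d | e) -> c)))   — eliminate ->
= ~d | ((~(~(d | e) | c) | d) & (~d | ~(d | e) | c))   — eliminate ->
= ~d | (((~~(d | e) & ~c) | d) & (~d | ~(d | e) | c))   — De Morgan
= ~d | ((((d | e) & ~c) | d) & (~d | ~(d | e) | c))   — double negation
= ~d | ((((d | e) & ~c) | d) & (~d | (~d & ~e) | c))   — De Morgan
= (~d | d | e | d) & (~d | ~c | d) & (~d | ~d | ~d | c) & (~d | ~d | ~e | c)   — distribute | over &
= ~d | c   — simplify

~d | c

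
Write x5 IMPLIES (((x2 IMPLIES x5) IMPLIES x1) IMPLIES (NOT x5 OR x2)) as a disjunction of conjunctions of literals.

x5 IMPLIES (((x2 IMPLIES x5) IMPLIES x1) IMPLIES (NOT x5 OR x2))
= NOT x5 OR (((x2 IMPLIES x5) IMPLIES x1) IMPLIES (NOT x5 OR x2))   (eliminate IMPLIES)
= NOT x5 OR NOT ((x2 IMPLIES x5) IMPLIES x1) OR NOT x5 OR x2   (eliminate IMPLIES)
= NOT x5 OR NOT (NOT (x2 IMPLIES x5) OR x1) OR NOT x5 OR x2   (eliminate IMPLIES)
= NOT x5 OR NOT (NOT (NOT x2 OR x5) OR x1) OR NOT x5 OR x2   (eliminate IMPLIES)
= NOT x5 OR (NOT NOT (NOT x2 OR x5) AND NOT x1) OR NOT x5 OR x2   (De Morgan)
= NOT x5 OR ((NOT x2 OR x5) AND NOT x1) OR NOT x5 OR x2   (double negation)
= NOT x5 OR (NOT x2 AND NOT x1) OR (x5 AND NOT x1) OR NOT x5 OR x2   (distribute AND over OR)
= NOT x5 OR (NOT x2 AND NOT x1) OR (x5 AND NOT x1) OR x2   (simplify)

NOT x5 OR (NOT x2 AND NOT x1) OR (x5 AND NOT x1) OR x2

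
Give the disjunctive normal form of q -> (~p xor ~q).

q -> (~p xor ~q)
= ~q | (~p xor ~q)   [eliminate ->]
= ~q | (~p & ~~q) | (~~p & ~q)   [expand xor]
= ~q | (~p & q) | (~~p & ~q)   [double negation]
= ~q | (~p & q) | (p & ~q)   [double negation]
= ~q | (~p & q)   [simplify]

~q | (~p & q)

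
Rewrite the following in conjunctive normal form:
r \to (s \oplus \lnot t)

(\lnot r \lor s \lor \lnot t) \land (\lnot r \lor \lnot s \lor t)

r \to (s \oplus \lnot t)
= \lnot r \lor (s \oplus \lnot t)   [eliminate \to]
= \lnot r \lor ((s \lor \lnot t) \land \lnot (s \land \lnot t))   [expand \oplus]
= \lnot r \lor ((s \lor \lnot t) \land (\lnot s \lor \lnot \lnot t))   [De Morgan]
= \lnot r \lor ((s \lor \lnot t) \land (\lnot s \lor t))   [double negation]
= (\lnot r \lor s \lor \lnot t) \land (\lnot r \lor \lnot s \lor t)   [distribute \lor over \land]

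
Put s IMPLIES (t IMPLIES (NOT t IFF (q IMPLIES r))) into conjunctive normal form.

(NOT s OR NOT t OR q) AND (NOT s OR NOT t OR NOT r)

s IMPLIES (t IMPLIES (NOT t IFF (q IMPLIES r)))
≡ NOT s OR (t IMPLIES (NOT t IFF (q IMPLIES r)))
≡ NOT s OR NOT t OR (NOT t IFF (q IMPLIES r))
≡ NOT s OR NOT t OR ((NOT t IMPLIES (q IMPLIES r)) AND ((q IMPLIES r) IMPLIES NOT t))
≡ NOT s OR NOT t OR ((NOT NOT t OR (q IMPLIES r)) AND ((q IMPLIES r) IMPLIES NOT t))
≡ NOT s OR NOT t OR ((NOT NOT t OR NOT q OR r) AND ((q IMPLIES r) IMPLIES NOT t))
≡ NOT s OR NOT t OR ((NOT NOT t OR NOT q OR r) AND (NOT (q IMPLIES r) OR NOT t))
≡ NOT s OR NOT t OR ((NOT NOT t OR NOT q OR r) AND (NOT (NOT q OR r) OR NOT t))
≡ NOT s OR NOT t OR ((t OR NOT q OR r) AND (NOT (NOT q OR r) OR NOT t))
≡ NOT s OR NOT t OR ((t OR NOT q OR r) AND ((NOT NOT q AND NOT r) OR NOT t))
≡ NOT s OR NOT t OR ((t OR NOT q OR r) AND ((q AND NOT r) OR NOT t))
≡ (NOT s OR NOT t OR t OR NOT q OR r) AND (NOT s OR NOT t OR q OR NOT t) AND (NOT s OR NOT t OR NOT r OR NOT t)
≡ (NOT s OR NOT t OR q) AND (NOT s OR NOT t OR NOT r)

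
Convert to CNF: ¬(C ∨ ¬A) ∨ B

(¬C ∨ B) ∧ (A ∨ B)

¬(C ∨ ¬A) ∨ B
≡ (¬C ∧ ¬¬A) ∨ B   [De Morgan]
≡ (¬C ∧ A) ∨ B   [double negation]
≡ (¬C ∨ B) ∧ (A ∨ B)   [distribute ∨ over ∧]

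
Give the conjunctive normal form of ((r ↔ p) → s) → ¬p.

(¬p ∨ r) ∧ (¬s ∨ ¬p)

((r ↔ p) → s) → ¬p
⇔ ¬((r ↔ p) → s) ∨ ¬p   [eliminate →]
⇔ ¬(¬(r ↔ p) ∨ s) ∨ ¬p   [eliminate →]
⇔ ¬(¬((r → p) ∧ (p → r)) ∨ s) ∨ ¬p   [eliminate ↔]
⇔ ¬(¬((¬r ∨ p) ∧ (p → r)) ∨ s) ∨ ¬p   [eliminate →]
⇔ ¬(¬((¬r ∨ p) ∧ (¬p ∨ r)) ∨ s) ∨ ¬p   [eliminate →]
⇔ (¬¬((¬r ∨ p) ∧ (¬p ∨ r)) ∧ ¬s) ∨ ¬p   [De Morgan]
⇔ ((¬r ∨ p) ∧ (¬p ∨ r) ∧ ¬s) ∨ ¬p   [double negation]
⇔ (¬r ∨ p ∨ ¬p) ∧ (¬p ∨ r ∨ ¬p) ∧ (¬s ∨ ¬p)   [distribute ∨ over ∧]
⇔ (¬p ∨ r) ∧ (¬s ∨ ¬p)   [simplify]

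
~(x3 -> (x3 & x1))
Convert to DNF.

x3 & ~x1

~(x3 -> (x3 & x1))
⇔ ~(~x3 | (x3 & x1))
⇔ ~~x3 & ~(x3 & x1)
⇔ x3 & ~(x3 & x1)
⇔ x3 & (~x3 | ~x1)
⇔ (x3 & ~x3) | (x3 & ~x1)
⇔ x3 & ~x1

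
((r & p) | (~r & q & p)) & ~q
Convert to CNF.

((r & p) | (~r & q & p)) & ~q
≡ (r | ~r) & (r | q) & (r | p) & (p | ~r) & (p | q) & (p | p) & ~q   [distribute | over &]
≡ (r | q) & p & ~q   [simplify]

(r | q) & p & ~q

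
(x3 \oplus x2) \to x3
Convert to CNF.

(x3 \oplus x2) \to x3
= \lnot (x3 \oplus x2) \lor x3   — eliminate \to
= \lnot ((x3 \lor x2) \land \lnot (x3 \land x2)) \lor x3   — expand \oplus
= \lnot (x3 \lor x2) \lor \lnot \lnot (x3 \land x2) \lor x3   — De Morgan
= (\lnot x3 \land \lnot x2) \lor \lnot \lnot (x3 \land x2) \lor x3   — De Morgan
= (\lnot x3 \land \lnot x2) \lor (x3 \land x2) \lor x3   — double negation
= (\lnot x3 \lor x3 \lor x3) \land (\lnot x3 \lor x2 \lor x3) \land (\lnot x2 \lor x3 \lor x3) \land (\lnot x2 \lor x2 \lor x3)   — distribute \lor over \land
= \lnot x2 \lor x3   — simplify

\lnot x2 \lor x3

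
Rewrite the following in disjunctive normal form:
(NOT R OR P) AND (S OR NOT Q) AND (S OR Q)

(NOT R AND S) OR (P AND S)

(NOT R OR P) AND (S OR NOT Q) AND (S OR Q)
= (NOT R AND S AND S) OR (NOT R AND S AND Q) OR (NOT R AND NOT Q AND S) OR (NOT R AND NOT Q AND Q) OR (P AND S AND S) OR (P AND S AND Q) OR (P AND NOT Q AND S) OR (P AND NOT Q AND Q)   — distribute AND over OR
= (NOT R AND S) OR (P AND S)   — simplify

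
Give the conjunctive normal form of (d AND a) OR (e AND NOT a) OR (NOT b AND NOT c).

(d AND a) OR (e AND NOT a) OR (NOT b AND NOT c)
⇔ (d OR e OR NOT b) AND (d OR e OR NOT c) AND (d OR NOT a OR NOT b) AND (d OR NOT a OR NOT c) AND (a OR e OR NOT b) AND (a OR e OR NOT c) AND (a OR NOT a OR NOT b) AND (a OR NOT a OR NOT c)
⇔ (d OR e OR NOT b) AND (d OR e OR NOT c) AND (d OR NOT a OR NOT b) AND (d OR NOT a OR NOT c) AND (a OR e OR NOT b) AND (a OR e OR NOT c)

(d OR e OR NOT b) AND (d OR e OR NOT c) AND (d OR NOT a OR NOT b) AND (d OR NOT a OR NOT c) AND (a OR e OR NOT b) AND (a OR e OR NOT c)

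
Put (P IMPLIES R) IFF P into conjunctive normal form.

P AND (NOT P OR R)

(P IMPLIES R) IFF P
≡ ((P IMPLIES R) IMPLIES P) AND (P IMPLIES (P IMPLIES R))   — eliminate IFF
≡ (NOT (P IMPLIES R) OR P) AND (P IMPLIES (P IMPLIES R))   — eliminate IMPLIES
≡ (NOT (NOT P OR R) OR P) AND (P IMPLIES (P IMPLIES R))   — eliminate IMPLIES
≡ (NOT (NOT P OR R) OR P) AND (NOT P OR (P IMPLIES R))   — eliminate IMPLIES
≡ (NOT (NOT P OR R) OR P) AND (NOT P OR NOT P OR R)   — eliminate IMPLIES
≡ ((NOT NOT P AND NOT R) OR P) AND (NOT P OR NOT P OR R)   — De Morgan
≡ ((P AND NOT R) OR P) AND (NOT P OR NOT P OR R)   — double negation
≡ (P OR P) AND (NOT R OR P) AND (NOT P OR NOT P OR R)   — distribute OR over AND
≡ P AND (NOT P OR R)   — simplify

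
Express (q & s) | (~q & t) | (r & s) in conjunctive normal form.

(q | t | r) & (s | ~q) & (s | t)

(q & s) | (~q & t) | (r & s)
≡ (q | ~q | r) & (q | ~q | s) & (q | t | r) & (q | t | s) & (s | ~q | r) & (s | ~q | s) & (s | t | r) & (s | t | s)   [distribute | over &]
≡ (q | t | r) & (s | ~q) & (s | t)   [simplify]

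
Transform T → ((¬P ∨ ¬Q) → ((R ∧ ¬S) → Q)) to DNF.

¬T ∨ ¬R ∨ S ∨ Q

T → ((¬P ∨ ¬Q) → ((R ∧ ¬S) → Q))
≡ ¬T ∨ ((¬P ∨ ¬Q) → ((R ∧ ¬S) → Q))   [eliminate →]
≡ ¬T ∨ ¬(¬P ∨ ¬Q) ∨ ((R ∧ ¬S) → Q)   [eliminate →]
≡ ¬T ∨ ¬(¬P ∨ ¬Q) ∨ ¬(R ∧ ¬S) ∨ Q   [eliminate →]
≡ ¬T ∨ (¬¬P ∧ ¬¬Q) ∨ ¬(R ∧ ¬S) ∨ Q   [De Morgan]
≡ ¬T ∨ (P ∧ ¬¬Q) ∨ ¬(R ∧ ¬S) ∨ Q   [double negation]
≡ ¬T ∨ (P ∧ Q) ∨ ¬(R ∧ ¬S) ∨ Q   [double negation]
≡ ¬T ∨ (P ∧ Q) ∨ ¬R ∨ ¬¬S ∨ Q   [De Morgan]
≡ ¬T ∨ (P ∧ Q) ∨ ¬R ∨ S ∨ Q   [double negation]
≡ ¬T ∨ ¬R ∨ S ∨ Q   [simplify]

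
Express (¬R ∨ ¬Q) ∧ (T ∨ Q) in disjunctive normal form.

(¬R ∧ T) ∨ (¬R ∧ Q) ∨ (¬Q ∧ T)

(¬R ∨ ¬Q) ∧ (T ∨ Q)
≡ (¬R ∧ T) ∨ (¬R ∧ Q) ∨ (¬Q ∧ T) ∨ (¬Q ∧ Q)   [distribute ∧ over ∨]
≡ (¬R ∧ T) ∨ (¬R ∧ Q) ∨ (¬Q ∧ T)   [simplify]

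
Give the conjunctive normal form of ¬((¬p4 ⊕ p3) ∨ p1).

¬((¬p4 ⊕ p3) ∨ p1)
≡ ¬(((¬p4 ∨ p3) ∧ ¬(¬p4 ∧ p3)) ∨ p1)   — expand ⊕
≡ ¬((¬p4 ∨ p3) ∧ ¬(¬p4 ∧ p3)) ∧ ¬p1   — De Morgan
≡ (¬(¬p4 ∨ p3) ∨ ¬¬(¬p4 ∧ p3)) ∧ ¬p1   — De Morgan
≡ ((¬¬p4 ∧ ¬p3) ∨ ¬¬(¬p4 ∧ p3)) ∧ ¬p1   — De Morgan
≡ ((p4 ∧ ¬p3) ∨ ¬¬(¬p4 ∧ p3)) ∧ ¬p1   — double negation
≡ ((p4 ∧ ¬p3) ∨ (¬p4 ∧ p3)) ∧ ¬p1   — double negation
≡ (p4 ∨ ¬p4) ∧ (p4 ∨ p3) ∧ (¬p3 ∨ ¬p4) ∧ (¬p3 ∨ p3) ∧ ¬p1   — distribute ∨ over ∧
≡ (p4 ∨ p3) ∧ (¬p3 ∨ ¬p4) ∧ ¬p1   — simplify

(p4 ∨ p3) ∧ (¬p3 ∨ ¬p4) ∧ ¬p1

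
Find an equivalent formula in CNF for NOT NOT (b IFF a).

(NOT b OR a) AND (NOT a OR b)

NOT NOT (b IFF a)
≡ NOT NOT ((b IMPLIES a) AND (a IMPLIES b))   [eliminate IFF]
≡ NOT NOT ((NOT b OR a) AND (a IMPLIES b))   [eliminate IMPLIES]
≡ NOT NOT ((NOT b OR a) AND (NOT a OR b))   [eliminate IMPLIES]
≡ (NOT b OR a) AND (NOT a OR b)   [double negation]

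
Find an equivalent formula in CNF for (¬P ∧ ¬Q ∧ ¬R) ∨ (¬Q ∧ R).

(¬P ∨ R) ∧ ¬Q

(¬P ∧ ¬Q ∧ ¬R) ∨ (¬Q ∧ R)
≡ (¬P ∨ ¬Q) ∧ (¬P ∨ R) ∧ (¬Q ∨ ¬Q) ∧ (¬Q ∨ R) ∧ (¬R ∨ ¬Q) ∧ (¬R ∨ R)   [distribute ∨ over ∧]
≡ (¬P ∨ R) ∧ ¬Q   [simplify]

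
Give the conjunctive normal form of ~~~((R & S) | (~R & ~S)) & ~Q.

(~R | ~S) & (R | S) & ~Q

~~~((R & S) | (~R & ~S)) & ~Q
= ~((R & S) | (~R & ~S)) & ~Q
= ~(R & S) & ~(~R & ~S) & ~Q
= (~R | ~S) & ~(~R & ~S) & ~Q
= (~R | ~S) & (~~R | ~~S) & ~Q
= (~R | ~S) & (R | ~~S) & ~Q
= (~R | ~S) & (R | S) & ~Q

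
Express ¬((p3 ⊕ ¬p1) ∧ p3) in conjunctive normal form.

¬p3 ∨ ¬p1

¬((p3 ⊕ ¬p1) ∧ p3)
⇔ ¬((p3 ∨ ¬p1) ∧ ¬(p3 ∧ ¬p1) ∧ p3)   — expand ⊕
⇔ ¬(p3 ∨ ¬p1) ∨ ¬¬(p3 ∧ ¬p1) ∨ ¬p3   — De Morgan
⇔ (¬p3 ∧ ¬¬p1) ∨ ¬¬(p3 ∧ ¬p1) ∨ ¬p3   — De Morgan
⇔ (¬p3 ∧ p1) ∨ ¬¬(p3 ∧ ¬p1) ∨ ¬p3   — double negation
⇔ (¬p3 ∧ p1) ∨ (p3 ∧ ¬p1) ∨ ¬p3   — double negation
⇔ (¬p3 ∨ p3 ∨ ¬p3) ∧ (¬p3 ∨ ¬p1 ∨ ¬p3) ∧ (p1 ∨ p3 ∨ ¬p3) ∧ (p1 ∨ ¬p1 ∨ ¬p3)   — distribute ∨ over ∧
⇔ ¬p3 ∨ ¬p1   — simplify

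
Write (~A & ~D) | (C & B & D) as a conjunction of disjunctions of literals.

(~A & ~D) | (C & B & D)
≡ (~A | C) & (~A | B) & (~A | D) & (~D | C) & (~D | B) & (~D | D)   [distribute | over &]
≡ (~A | C) & (~A | B) & (~A | D) & (~D | C) & (~D | B)   [simplify]

(~A | C) & (~A | B) & (~A | D) & (~D | C) & (~D | B)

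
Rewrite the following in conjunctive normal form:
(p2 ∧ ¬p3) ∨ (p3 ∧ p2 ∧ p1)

p2 ∧ (¬p3 ∨ p1)

(p2 ∧ ¬p3) ∨ (p3 ∧ p2 ∧ p1)
⇔ (p2 ∨ p3) ∧ (p2 ∨ p2) ∧ (p2 ∨ p1) ∧ (¬p3 ∨ p3) ∧ (¬p3 ∨ p2) ∧ (¬p3 ∨ p1)   (distribute ∨ over ∧)
⇔ p2 ∧ (¬p3 ∨ p1)   (simplify)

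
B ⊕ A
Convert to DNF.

B ⊕ A
≡ (B ∧ ¬A) ∨ (¬B ∧ A)   — expand ⊕

(B ∧ ¬A) ∨ (¬B ∧ A)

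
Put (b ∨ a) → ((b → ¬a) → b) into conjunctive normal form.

(b ∨ a) → ((b → ¬a) → b)
= ¬(b ∨ a) ∨ ((b → ¬a) → b)
= ¬(b ∨ a) ∨ ¬(b → ¬a) ∨ b
= ¬(b ∨ a) ∨ ¬(¬b ∨ ¬a) ∨ b
= (¬b ∧ ¬a) ∨ ¬(¬b ∨ ¬a) ∨ b
= (¬b ∧ ¬a) ∨ (¬¬b ∧ ¬¬a) ∨ b
= (¬b ∧ ¬a) ∨ (b ∧ ¬¬a) ∨ b
= (¬b ∧ ¬a) ∨ (b ∧ a) ∨ b
= (¬b ∨ b ∨ b) ∧ (¬b ∨ a ∨ b) ∧ (¬a ∨ b ∨ b) ∧ (¬a ∨ a ∨ b)
= ¬a ∨ b

¬a ∨ b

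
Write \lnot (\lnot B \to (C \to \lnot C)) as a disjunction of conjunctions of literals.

\lnot B \land C

\lnot (\lnot B \to (C \to \lnot C))
≡ \lnot (\lnot \lnot B \lor (C \to \lnot C))   [eliminate \to]
≡ \lnot (\lnot \lnot B \lor \lnot C \lor \lnot C)   [eliminate \to]
≡ \lnot \lnot \lnot B \land \lnot \lnot C \land \lnot \lnot C   [De Morgan]
≡ \lnot B \land \lnot \lnot C \land \lnot \lnot C   [double negation]
≡ \lnot B \land C \land \lnot \lnot C   [double negation]
≡ \lnot B \land C \land C   [double negation]
≡ \lnot B \land C   [simplify]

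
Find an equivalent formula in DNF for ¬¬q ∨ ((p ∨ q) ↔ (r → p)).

¬¬q ∨ ((p ∨ q) ↔ (r → p))
≡ ¬¬q ∨ (((p ∨ q) → (r → p)) ∧ ((r → p) → (p ∨ q)))   [eliminate ↔]
≡ ¬¬q ∨ ((¬(p ∨ q) ∨ (r → p)) ∧ ((r → p) → (p ∨ q)))   [eliminate →]
≡ ¬¬q ∨ ((¬(p ∨ q) ∨ ¬r ∨ p) ∧ ((r → p) → (p ∨ q)))   [eliminate →]
≡ ¬¬q ∨ ((¬(p ∨ q) ∨ ¬r ∨ p) ∧ (¬(r → p) ∨ p ∨ q))   [eliminate →]
≡ ¬¬q ∨ ((¬(p ∨ q) ∨ ¬r ∨ p) ∧ (¬(¬r ∨ p) ∨ p ∨ q))   [eliminate →]
≡ q ∨ ((¬(p ∨ q) ∨ ¬r ∨ p) ∧ (¬(¬r ∨ p) ∨ p ∨ q))   [double negation]
≡ q ∨ (((¬p ∧ ¬q) ∨ ¬r ∨ p) ∧ (¬(¬r ∨ p) ∨ p ∨ q))   [De Morgan]
≡ q ∨ (((¬p ∧ ¬q) ∨ ¬r ∨ p) ∧ ((¬¬r ∧ ¬p) ∨ p ∨ q))   [De Morgan]
≡ q ∨ (((¬p ∧ ¬q) ∨ ¬r ∨ p) ∧ ((r ∧ ¬p) ∨ p ∨ q))   [double negation]
≡ q ∨ (¬p ∧ ¬q ∧ r ∧ ¬p) ∨ (¬p ∧ ¬q ∧ p) ∨ (¬p ∧ ¬q ∧ q) ∨ (¬r ∧ r ∧ ¬p) ∨ (¬r ∧ p) ∨ (¬r ∧ q) ∨ (p ∧ r ∧ ¬p) ∨ (p ∧ p) ∨ (p ∧ q)   [distribute ∧ over ∨]
≡ q ∨ (¬p ∧ ¬q ∧ r) ∨ p   [simplify]

q ∨ (¬p ∧ ¬q ∧ r) ∨ p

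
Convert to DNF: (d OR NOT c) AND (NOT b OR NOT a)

(d AND NOT b) OR (d AND NOT a) OR (NOT c AND NOT b) OR (NOT c AND NOT a)

(d OR NOT c) AND (NOT b OR NOT a)
⇔ (d AND NOT b) OR (d AND NOT a) OR (NOT c AND NOT b) OR (NOT c AND NOT a)   (distribute AND over OR)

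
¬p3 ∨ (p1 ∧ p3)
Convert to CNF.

¬p3 ∨ (p1 ∧ p3)
⇔ (¬p3 ∨ p1) ∧ (¬p3 ∨ p3)   [distribute ∨ over ∧]
⇔ ¬p3 ∨ p1   [simplify]

¬p3 ∨ p1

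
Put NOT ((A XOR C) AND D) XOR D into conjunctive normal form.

NOT ((A XOR C) AND D) XOR D
⇔ (NOT ((A XOR C) AND D) OR D) AND NOT (NOT ((A XOR C) AND D) AND D)   [expand XOR]
⇔ (NOT ((A OR C) AND NOT (A AND C) AND D) OR D) AND NOT (NOT ((A XOR C) AND D) AND D)   [expand XOR]
⇔ (NOT ((A OR C) AND NOT (A AND C) AND D) OR D) AND NOT (NOT ((A OR C) AND NOT (A AND C) AND D) AND D)   [expand XOR]
⇔ (NOT (A OR C) OR NOT NOT (A AND C) OR NOT D OR D) AND NOT (NOT ((A OR C) AND NOT (A AND C) AND D) AND D)   [De Morgan]
⇔ ((NOT A AND NOT C) OR NOT NOT (A AND C) OR NOT D OR D) AND NOT (NOT ((A OR C) AND NOT (A AND C) AND D) AND D)   [De Morgan]
⇔ ((NOT A AND NOT C) OR (A AND C) OR NOT D OR D) AND NOT (NOT ((A OR C) AND NOT (A AND C) AND D) AND D)   [double negation]
⇔ ((NOT A AND NOT C) OR (A AND C) OR NOT D OR D) AND (NOT NOT ((A OR C) AND NOT (A AND C) AND D) OR NOT D)   [De Morgan]
⇔ ((NOT A AND NOT C) OR (A AND C) OR NOT D OR D) AND (((A OR C) AND NOT (A AND C) AND D) OR NOT D)   [double negation]
⇔ ((NOT A AND NOT C) OR (A AND C) OR NOT D OR D) AND (((A OR C) AND (NOT A OR NOT C) AND D) OR NOT D)   [De Morgan]
⇔ (NOT A OR A OR NOT D OR D) AND (NOT A OR C OR NOT D OR D) AND (NOT C OR A OR NOT D OR D) AND (NOT C OR C OR NOT D OR D) AND (A OR C OR NOT D) AND (NOT A OR NOT C OR NOT D) AND (D OR NOT D)   [distribute OR over AND]
⇔ (A OR C OR NOT D) AND (NOT A OR NOT C OR NOT D)   [simplify]

(A OR C OR NOT D) AND (NOT A OR NOT C OR NOT D)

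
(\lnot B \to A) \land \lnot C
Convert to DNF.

(\lnot B \to A) \land \lnot C
≡ (\lnot \lnot B \lor A) \land \lnot C   (eliminate \to)
≡ (B \lor A) \land \lnot C   (double negation)
≡ B \land \lnot C \lor A \land \lnot C   (distribute \land over \lor)

B \land \lnot C \lor A \land \lnot C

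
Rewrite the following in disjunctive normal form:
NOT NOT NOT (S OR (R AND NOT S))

NOT NOT NOT (S OR (R AND NOT S))
≡ NOT (S OR (R AND NOT S))   [double negation]
≡ NOT S AND NOT (R AND NOT S)   [De Morgan]
≡ NOT S AND (NOT R OR NOT NOT S)   [De Morgan]
≡ NOT S AND (NOT R OR S)   [double negation]
≡ (NOT S AND NOT R) OR (NOT S AND S)   [distribute AND over OR]
≡ NOT S AND NOT R   [simplify]

NOT S AND NOT R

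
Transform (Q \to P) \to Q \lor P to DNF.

Q \lor P

(Q \to P) \to Q \lor P
≡ \lnot (Q \to P) \lor Q \lor P   [eliminate \to]
≡ \lnot (\lnot Q \lor P) \lor Q \lor P   [eliminate \to]
≡ \lnot \lnot Q \land \lnot P \lor Q \lor P   [De Morgan]
≡ Q \land \lnot P \lor Q \lor P   [double negation]
≡ Q \lor P   [simplify]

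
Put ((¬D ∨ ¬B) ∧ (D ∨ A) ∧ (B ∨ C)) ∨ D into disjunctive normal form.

(¬D ∧ A ∧ B) ∨ (¬D ∧ A ∧ C) ∨ (¬B ∧ A ∧ C) ∨ D

((¬D ∨ ¬B) ∧ (D ∨ A) ∧ (B ∨ C)) ∨ D
⇔ (¬D ∧ D ∧ B) ∨ (¬D ∧ D ∧ C) ∨ (¬D ∧ A ∧ B) ∨ (¬D ∧ A ∧ C) ∨ (¬B ∧ D ∧ B) ∨ (¬B ∧ D ∧ C) ∨ (¬B ∧ A ∧ B) ∨ (¬B ∧ A ∧ C) ∨ D   — distribute ∧ over ∨
⇔ (¬D ∧ A ∧ B) ∨ (¬D ∧ A ∧ C) ∨ (¬B ∧ A ∧ C) ∨ D   — simplify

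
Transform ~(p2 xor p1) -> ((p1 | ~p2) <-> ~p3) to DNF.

~(p2 xor p1) -> ((p1 | ~p2) <-> ~p3)
≡ ~~(p2 xor p1) | ((p1 | ~p2) <-> ~p3)
≡ ~~((p2 & ~p1) | (~p2 & p1)) | ((p1 | ~p2) <-> ~p3)
≡ ~~((p2 & ~p1) | (~p2 & p1)) | (((p1 | ~p2) -> ~p3) & (~p3 -> (p1 | ~p2)))
≡ ~~((p2 & ~p1) | (~p2 & p1)) | ((~(p1 | ~p2) | ~p3) & (~p3 -> (p1 | ~p2)))
≡ ~~((p2 & ~p1) | (~p2 & p1)) | ((~(p1 | ~p2) | ~p3) & (~~p3 | p1 | ~p2))
≡ (p2 & ~p1) | (~p2 & p1) | ((~(p1 | ~p2) | ~p3) & (~~p3 | p1 | ~p2))
≡ (p2 & ~p1) | (~p2 & p1) | (((~p1 & ~~p2) | ~p3) & (~~p3 | p1 | ~p2))
≡ (p2 & ~p1) | (~p2 & p1) | (((~p1 & p2) | ~p3) & (~~p3 | p1 | ~p2))
≡ (p2 & ~p1) | (~p2 & p1) | (((~p1 & p2) | ~p3) & (p3 | p1 | ~p2))
≡ (p2 & ~p1) | (~p2 & p1) | (~p1 & p2 & p3) | (~p1 & p2 & p1) | (~p1 & p2 & ~p2) | (~p3 & p3) | (~p3 & p1) | (~p3 & ~p2)
≡ (p2 & ~p1) | (~p2 & p1) | (~p3 & p1) | (~p3 & ~p2)

(p2 & ~p1) | (~p2 & p1) | (~p3 & p1) | (~p3 & ~p2)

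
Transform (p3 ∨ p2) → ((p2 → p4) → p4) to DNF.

(¬p3 ∧ ¬p2) ∨ (p2 ∧ ¬p4) ∨ p4

(p3 ∨ p2) → ((p2 → p4) → p4)
= ¬(p3 ∨ p2) ∨ ((p2 → p4) → p4)   — eliminate →
= ¬(p3 ∨ p2) ∨ ¬(p2 → p4) ∨ p4   — eliminate →
= ¬(p3 ∨ p2) ∨ ¬(¬p2 ∨ p4) ∨ p4   — eliminate →
= (¬p3 ∧ ¬p2) ∨ ¬(¬p2 ∨ p4) ∨ p4   — De Morgan
= (¬p3 ∧ ¬p2) ∨ (¬¬p2 ∧ ¬p4) ∨ p4   — De Morgan
= (¬p3 ∧ ¬p2) ∨ (p2 ∧ ¬p4) ∨ p4   — double negation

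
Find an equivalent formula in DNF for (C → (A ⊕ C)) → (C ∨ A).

C ∨ A

(C → (A ⊕ C)) → (C ∨ A)
= ¬(C → (A ⊕ C)) ∨ C ∨ A   [eliminate →]
= ¬(¬C ∨ (A ⊕ C)) ∨ C ∨ A   [eliminate →]
= ¬(¬C ∨ (A ∧ ¬C) ∨ (¬A ∧ C)) ∨ C ∨ A   [expand ⊕]
= (¬¬C ∧ ¬(A ∧ ¬C) ∧ ¬(¬A ∧ C)) ∨ C ∨ A   [De Morgan]
= (C ∧ ¬(A ∧ ¬C) ∧ ¬(¬A ∧ C)) ∨ C ∨ A   [double negation]
= (C ∧ (¬A ∨ ¬¬C) ∧ ¬(¬A ∧ C)) ∨ C ∨ A   [De Morgan]
= (C ∧ (¬A ∨ C) ∧ ¬(¬A ∧ C)) ∨ C ∨ A   [double negation]
= (C ∧ (¬A ∨ C) ∧ (¬¬A ∨ ¬C)) ∨ C ∨ A   [De Morgan]
= (C ∧ (¬A ∨ C) ∧ (A ∨ ¬C)) ∨ C ∨ A   [double negation]
= (C ∧ ¬A ∧ A) ∨ (C ∧ ¬A ∧ ¬C) ∨ (C ∧ C ∧ A) ∨ (C ∧ C ∧ ¬C) ∨ C ∨ A   [distribute ∧ over ∨]
= C ∨ A   [simplify]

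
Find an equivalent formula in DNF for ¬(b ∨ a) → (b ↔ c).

b ∨ a ∨ (¬b ∧ ¬c)

¬(b ∨ a) → (b ↔ c)
⇔ ¬¬(b ∨ a) ∨ (b ↔ c)   — eliminate →
⇔ ¬¬(b ∨ a) ∨ ((b → c) ∧ (c → b))   — eliminate ↔
⇔ ¬¬(b ∨ a) ∨ ((¬b ∨ c) ∧ (c → b))   — eliminate →
⇔ ¬¬(b ∨ a) ∨ ((¬b ∨ c) ∧ (¬c ∨ b))   — eliminate →
⇔ b ∨ a ∨ ((¬b ∨ c) ∧ (¬c ∨ b))   — double negation
⇔ b ∨ a ∨ (¬b ∧ ¬c) ∨ (¬b ∧ b) ∨ (c ∧ ¬c) ∨ (c ∧ b)   — distribute ∧ over ∨
⇔ b ∨ a ∨ (¬b ∧ ¬c)   — simplify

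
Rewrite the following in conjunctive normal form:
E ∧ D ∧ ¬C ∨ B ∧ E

E ∧ (D ∨ B) ∧ (¬C ∨ B)

E ∧ D ∧ ¬C ∨ B ∧ E
= (E ∨ B) ∧ (E ∨ E) ∧ (D ∨ B) ∧ (D ∨ E) ∧ (¬C ∨ B) ∧ (¬C ∨ E)   — distribute ∨ over ∧
= E ∧ (D ∨ B) ∧ (¬C ∨ B)   — simplify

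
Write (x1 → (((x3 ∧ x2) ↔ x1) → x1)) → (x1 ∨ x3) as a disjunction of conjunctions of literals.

x1 ∨ x3

(x1 → (((x3 ∧ x2) ↔ x1) → x1)) → (x1 ∨ x3)
≡ ¬(x1 → (((x3 ∧ x2) ↔ x1) → x1)) ∨ x1 ∨ x3   [eliminate →]
≡ ¬(¬x1 ∨ (((x3 ∧ x2) ↔ x1) → x1)) ∨ x1 ∨ x3   [eliminate →]
≡ ¬(¬x1 ∨ ¬((x3 ∧ x2) ↔ x1) ∨ x1) ∨ x1 ∨ x3   [eliminate →]
≡ ¬(¬x1 ∨ ¬(((x3 ∧ x2) → x1) ∧ (x1 → (x3 ∧ x2))) ∨ x1) ∨ x1 ∨ x3   [eliminate ↔]
≡ ¬(¬x1 ∨ ¬((¬(x3 ∧ x2) ∨ x1) ∧ (x1 → (x3 ∧ x2))) ∨ x1) ∨ x1 ∨ x3   [eliminate →]
≡ ¬(¬x1 ∨ ¬((¬(x3 ∧ x2) ∨ x1) ∧ (¬x1 ∨ (x3 ∧ x2))) ∨ x1) ∨ x1 ∨ x3   [eliminate →]
≡ (¬¬x1 ∧ ¬¬((¬(x3 ∧ x2) ∨ x1) ∧ (¬x1 ∨ (x3 ∧ x2))) ∧ ¬x1) ∨ x1 ∨ x3   [De Morgan]
≡ (x1 ∧ ¬¬((¬(x3 ∧ x2) ∨ x1) ∧ (¬x1 ∨ (x3 ∧ x2))) ∧ ¬x1) ∨ x1 ∨ x3   [double negation]
≡ (x1 ∧ (¬(x3 ∧ x2) ∨ x1) ∧ (¬x1 ∨ (x3 ∧ x2)) ∧ ¬x1) ∨ x1 ∨ x3   [double negation]
≡ (x1 ∧ (¬x3 ∨ ¬x2 ∨ x1) ∧ (¬x1 ∨ (x3 ∧ x2)) ∧ ¬x1) ∨ x1 ∨ x3   [De Morgan]
≡ (x1 ∧ ¬x3 ∧ ¬x1 ∧ ¬x1) ∨ (x1 ∧ ¬x3 ∧ x3 ∧ x2 ∧ ¬x1) ∨ (x1 ∧ ¬x2 ∧ ¬x1 ∧ ¬x1) ∨ (x1 ∧ ¬x2 ∧ x3 ∧ x2 ∧ ¬x1) ∨ (x1 ∧ x1 ∧ ¬x1 ∧ ¬x1) ∨ (x1 ∧ x1 ∧ x3 ∧ x2 ∧ ¬x1) ∨ x1 ∨ x3   [distribute ∧ over ∨]
≡ x1 ∨ x3   [simplify]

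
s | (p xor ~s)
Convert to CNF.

s | ~p

s | (p xor ~s)
⇔ s | ((p | ~s) & ~(p & ~s))   — expand xor
⇔ s | ((p | ~s) & (~p | ~~s))   — De Morgan
⇔ s | ((p | ~s) & (~p | s))   — double negation
⇔ (s | p | ~s) & (s | ~p | s)   — distribute | over &
⇔ s | ~p   — simplify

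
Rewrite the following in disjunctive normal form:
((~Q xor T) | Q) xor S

(~Q & ~T & ~S) | (Q & ~S) | (T & ~Q & S)

((~Q xor T) | Q) xor S
= (((~Q xor T) | Q) & ~S) | (~((~Q xor T) | Q) & S)   (expand xor)
= (((~Q & ~T) | (~~Q & T) | Q) & ~S) | (~((~Q xor T) | Q) & S)   (expand xor)
= (((~Q & ~T) | (~~Q & T) | Q) & ~S) | (~((~Q & ~T) | (~~Q & T) | Q) & S)   (expand xor)
= (((~Q & ~T) | (Q & T) | Q) & ~S) | (~((~Q & ~T) | (~~Q & T) | Q) & S)   (double negation)
= (((~Q & ~T) | (Q & T) | Q) & ~S) | (~(~Q & ~T) & ~(~~Q & T) & ~Q & S)   (De Morgan)
= (((~Q & ~T) | (Q & T) | Q) & ~S) | ((~~Q | ~~T) & ~(~~Q & T) & ~Q & S)   (De Morgan)
= (((~Q & ~T) | (Q & T) | Q) & ~S) | ((Q | ~~T) & ~(~~Q & T) & ~Q & S)   (double negation)
= (((~Q & ~T) | (Q & T) | Q) & ~S) | ((Q | T) & ~(~~Q & T) & ~Q & S)   (double negation)
= (((~Q & ~T) | (Q & T) | Q) & ~S) | ((Q | T) & (~~~Q | ~T) & ~Q & S)   (De Morgan)
= (((~Q & ~T) | (Q & T) | Q) & ~S) | ((Q | T) & (~Q | ~T) & ~Q & S)   (double negation)
= (~Q & ~T & ~S) | (Q & T & ~S) | (Q & ~S) | (Q & ~Q & ~Q & S) | (Q & ~T & ~Q & S) | (T & ~Q & ~Q & S) | (T & ~T & ~Q & S)   (distribute & over |)
= (~Q & ~T & ~S) | (Q & ~S) | (T & ~Q & S)   (simplify)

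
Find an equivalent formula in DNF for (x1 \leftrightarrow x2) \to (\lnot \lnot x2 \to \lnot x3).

(x1 \leftrightarrow x2) \to (\lnot \lnot x2 \to \lnot x3)
= \lnot (x1 \leftrightarrow x2) \lor (\lnot \lnot x2 \to \lnot x3)
= \lnot ((x1 \to x2) \land (x2 \to x1)) \lor (\lnot \lnot x2 \to \lnot x3)
= \lnot ((\lnot x1 \lor x2) \land (x2 \to x1)) \lor (\lnot \lnot x2 \to \lnot x3)
= \lnot ((\lnot x1 \lor x2) \land (\lnot x2 \lor x1)) \lor (\lnot \lnot x2 \to \lnot x3)
= \lnot ((\lnot x1 \lor x2) \land (\lnot x2 \lor x1)) \lor \lnot \lnot \lnot x2 \lor \lnot x3
= \lnot (\lnot x1 \lor x2) \lor \lnot (\lnot x2 \lor x1) \lor \lnot \lnot \lnot x2 \lor \lnot x3
= (\lnot \lnot x1 \land \lnot x2) \lor \lnot (\lnot x2 \lor x1) \lor \lnot \lnot \lnot x2 \lor \lnot x3
= (x1 \land \lnot x2) \lor \lnot (\lnot x2 \lor x1) \lor \lnot \lnot \lnot x2 \lor \lnot x3
= (x1 \land \lnot x2) \lor (\lnot \lnot x2 \land \lnot x1) \lor \lnot \lnot \lnot x2 \lor \lnot x3
= (x1 \land \lnot x2) \lor (x2 \land \lnot x1) \lor \lnot \lnot \lnot x2 \lor \lnot x3
= (x1 \land \lnot x2) \lor (x2 \land \lnot x1) \lor \lnot x2 \lor \lnot x3
= (x2 \land \lnot x1) \lor \lnot x2 \lor \lnot x3

(x2 \land \lnot x1) \lor \lnot x2 \lor \lnot x3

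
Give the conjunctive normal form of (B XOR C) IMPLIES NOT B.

(B XOR C) IMPLIES NOT B
⇔ NOT (B XOR C) OR NOT B   (eliminate IMPLIES)
⇔ NOT ((B OR C) AND NOT (B AND C)) OR NOT B   (expand XOR)
⇔ NOT (B OR C) OR NOT NOT (B AND C) OR NOT B   (De Morgan)
⇔ (NOT B AND NOT C) OR NOT NOT (B AND C) OR NOT B   (De Morgan)
⇔ (NOT B AND NOT C) OR (B AND C) OR NOT B   (double negation)
⇔ (NOT B OR B OR NOT B) AND (NOT B OR C OR NOT B) AND (NOT C OR B OR NOT B) AND (NOT C OR C OR NOT B)   (distribute OR over AND)
⇔ NOT B OR C   (simplify)

NOT B OR C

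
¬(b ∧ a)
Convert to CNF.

¬b ∨ ¬a

¬(b ∧ a)
≡ ¬b ∨ ¬a   (De Morgan)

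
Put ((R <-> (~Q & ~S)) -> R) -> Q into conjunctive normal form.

((R <-> (~Q & ~S)) -> R) -> Q
≡ ~((R <-> (~Q & ~S)) -> R) | Q   [eliminate ->]
≡ ~(~(R <-> (~Q & ~S)) | R) | Q   [eliminate ->]
≡ ~(~((R -> (~Q & ~S)) & ((~Q & ~S) -> R)) | R) | Q   [eliminate <->]
≡ ~(~((~R | (~Q & ~S)) & ((~Q & ~S) -> R)) | R) | Q   [eliminate ->]
≡ ~(~((~R | (~Q & ~S)) & (~(~Q & ~S) | R)) | R) | Q   [eliminate ->]
≡ (~~((~R | (~Q & ~S)) & (~(~Q & ~S) | R)) & ~R) | Q   [De Morgan]
≡ ((~R | (~Q & ~S)) & (~(~Q & ~S) | R) & ~R) | Q   [double negation]
≡ ((~R | (~Q & ~S)) & (~~Q | ~~S | R) & ~R) | Q   [De Morgan]
≡ ((~R | (~Q & ~S)) & (Q | ~~S | R) & ~R) | Q   [double negation]
≡ ((~R | (~Q & ~S)) & (Q | S | R) & ~R) | Q   [double negation]
≡ (~R | ~Q | Q) & (~R | ~S | Q) & (Q | S | R | Q) & (~R | Q)   [distribute | over &]
≡ (Q | S | R) & (~R | Q)   [simplify]

(Q | S | R) & (~R | Q)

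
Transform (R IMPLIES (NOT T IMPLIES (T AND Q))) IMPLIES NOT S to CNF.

(R OR NOT S) AND (NOT T OR NOT S)

(R IMPLIES (NOT T IMPLIES (T AND Q))) IMPLIES NOT S
= NOT (R IMPLIES (NOT T IMPLIES (T AND Q))) OR NOT S   [eliminate IMPLIES]
= NOT (NOT R OR (NOT T IMPLIES (T AND Q))) OR NOT S   [eliminate IMPLIES]
= NOT (NOT R OR NOT NOT T OR (T AND Q)) OR NOT S   [eliminate IMPLIES]
= (NOT NOT R AND NOT NOT NOT T AND NOT (T AND Q)) OR NOT S   [De Morgan]
= (R AND NOT NOT NOT T AND NOT (T AND Q)) OR NOT S   [double negation]
= (R AND NOT T AND NOT (T AND Q)) OR NOT S   [double negation]
= (R AND NOT T AND (NOT T OR NOT Q)) OR NOT S   [De Morgan]
= (R OR NOT S) AND (NOT T OR NOT S) AND (NOT T OR NOT Q OR NOT S)   [distribute OR over AND]
= (R OR NOT S) AND (NOT T OR NOT S)   [simplify]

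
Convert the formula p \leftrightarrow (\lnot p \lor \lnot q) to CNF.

(\lnot p \lor \lnot q) \land p

p \leftrightarrow (\lnot p \lor \lnot q)
= (p \to (\lnot p \lor \lnot q)) \land ((\lnot p \lor \lnot q) \to p)   [eliminate \leftrightarrow]
= (\lnot p \lor \lnot p \lor \lnot q) \land ((\lnot p \lor \lnot q) \to p)   [eliminate \to]
= (\lnot p \lor \lnot p \lor \lnot q) \land (\lnot (\lnot p \lor \lnot q) \lor p)   [eliminate \to]
= (\lnot p \lor \lnot p \lor \lnot q) \land ((\lnot \lnot p \land \lnot \lnot q) \lor p)   [De Morgan]
= (\lnot p \lor \lnot p \lor \lnot q) \land ((p \land \lnot \lnot q) \lor p)   [double negation]
= (\lnot p \lor \lnot p \lor \lnot q) \land ((p \land q) \lor p)   [double negation]
= (\lnot p \lor \lnot p \lor \lnot q) \land (p \lor p) \land (q \lor p)   [distribute \lor over \land]
= (\lnot p \lor \lnot q) \land p   [simplify]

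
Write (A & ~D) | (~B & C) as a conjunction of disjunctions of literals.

(A & ~D) | (~B & C)
= (A | ~B) & (A | C) & (~D | ~B) & (~D | C)   [distribute | over &]

(A | ~B) & (A | C) & (~D | ~B) & (~D | C)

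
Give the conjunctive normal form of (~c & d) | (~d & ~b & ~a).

(~c | ~d) & (~c | ~b) & (~c | ~a) & (d | ~b) & (d | ~a)

(~c & d) | (~d & ~b & ~a)
= (~c | ~d) & (~c | ~b) & (~c | ~a) & (d | ~d) & (d | ~b) & (d | ~a)   [distribute | over &]
= (~c | ~d) & (~c | ~b) & (~c | ~a) & (d | ~b) & (d | ~a)   [simplify]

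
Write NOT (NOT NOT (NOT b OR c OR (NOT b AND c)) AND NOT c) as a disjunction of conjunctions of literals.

NOT (NOT NOT (NOT b OR c OR (NOT b AND c)) AND NOT c)
≡ NOT NOT NOT (NOT b OR c OR (NOT b AND c)) OR NOT NOT c
≡ NOT (NOT b OR c OR (NOT b AND c)) OR NOT NOT c
≡ (NOT NOT b AND NOT c AND NOT (NOT b AND c)) OR NOT NOT c
≡ (b AND NOT c AND NOT (NOT b AND c)) OR NOT NOT c
≡ (b AND NOT c AND (NOT NOT b OR NOT c)) OR NOT NOT c
≡ (b AND NOT c AND (b OR NOT c)) OR NOT NOT c
≡ (b AND NOT c AND (b OR NOT c)) OR c
≡ (b AND NOT c AND b) OR (b AND NOT c AND NOT c) OR c
≡ (b AND NOT c) OR c

(b AND NOT c) OR c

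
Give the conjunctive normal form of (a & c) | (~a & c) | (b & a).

(a & c) | (~a & c) | (b & a)
= (a | ~a | b) & (a | ~a | a) & (a | c | b) & (a | c | a) & (c | ~a | b) & (c | ~a | a) & (c | c | b) & (c | c | a)   [distribute | over &]
= (a | c) & (c | b)   [simplify]

(a | c) & (c | b)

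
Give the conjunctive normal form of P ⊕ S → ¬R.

(¬P ∨ S ∨ ¬R) ∧ (¬S ∨ P ∨ ¬R)

P ⊕ S → ¬R
≡ ¬(P ⊕ S) ∨ ¬R   — eliminate →
≡ ¬((P ∨ S) ∧ ¬(P ∧ S)) ∨ ¬R   — expand ⊕
≡ ¬(P ∨ S) ∨ ¬¬(P ∧ S) ∨ ¬R   — De Morgan
≡ ¬P ∧ ¬S ∨ ¬¬(P ∧ S) ∨ ¬R   — De Morgan
≡ ¬P ∧ ¬S ∨ P ∧ S ∨ ¬R   — double negation
≡ (¬P ∨ P ∨ ¬R) ∧ (¬P ∨ S ∨ ¬R) ∧ (¬S ∨ P ∨ ¬R) ∧ (¬S ∨ S ∨ ¬R)   — distribute ∨ over ∧
≡ (¬P ∨ S ∨ ¬R) ∧ (¬S ∨ P ∨ ¬R)   — simplify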